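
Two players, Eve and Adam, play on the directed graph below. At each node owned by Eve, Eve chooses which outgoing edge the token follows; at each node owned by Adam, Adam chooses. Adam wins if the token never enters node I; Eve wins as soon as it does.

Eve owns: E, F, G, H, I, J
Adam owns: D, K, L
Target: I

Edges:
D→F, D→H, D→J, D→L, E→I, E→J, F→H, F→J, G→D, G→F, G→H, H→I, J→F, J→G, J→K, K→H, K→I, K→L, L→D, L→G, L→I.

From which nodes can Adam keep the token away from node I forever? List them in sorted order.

D, K, L

A0 = {I}
A1: add {E, H} — E (Eve) has E→I; H (Eve) has H→I.
A2: add {F, G} — F (Eve) has F→H; G (Eve) has G→H.
A3: add {J} — J (Eve) has J→F.
A4 = A3; e.g. D (Adam) can still go to L. Fixed point.
Eve's attractor = {E, F, G, H, I, J}; Adam avoids the target exactly from the complement.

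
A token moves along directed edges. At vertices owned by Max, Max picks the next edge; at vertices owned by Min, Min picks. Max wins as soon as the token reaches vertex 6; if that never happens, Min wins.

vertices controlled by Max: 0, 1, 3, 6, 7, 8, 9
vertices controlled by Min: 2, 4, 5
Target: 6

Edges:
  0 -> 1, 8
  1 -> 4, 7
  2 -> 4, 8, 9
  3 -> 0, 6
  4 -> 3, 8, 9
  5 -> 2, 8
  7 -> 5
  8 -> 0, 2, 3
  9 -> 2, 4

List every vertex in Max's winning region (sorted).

0, 3, 6, 8

A0 = {6}
A1: add {3} — 3 (Max) has 3→6.
A2: add {8} — 8 (Max) has 8→3.
A3: add {0} — 0 (Max) has 0→8.
A4 = A3; e.g. 1 (Max) has no edge into A3. Fixed point.
Max's winning region = {0, 3, 6, 8}.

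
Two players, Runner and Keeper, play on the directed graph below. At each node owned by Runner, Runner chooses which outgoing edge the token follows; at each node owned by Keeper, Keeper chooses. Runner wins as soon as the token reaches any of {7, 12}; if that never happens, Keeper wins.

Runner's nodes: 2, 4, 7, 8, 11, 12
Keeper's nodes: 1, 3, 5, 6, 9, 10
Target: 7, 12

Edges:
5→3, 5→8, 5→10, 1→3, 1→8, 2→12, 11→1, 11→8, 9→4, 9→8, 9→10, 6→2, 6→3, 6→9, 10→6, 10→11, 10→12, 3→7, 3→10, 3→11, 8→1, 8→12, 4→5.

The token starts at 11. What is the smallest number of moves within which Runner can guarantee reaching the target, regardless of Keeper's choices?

2

A0 = {7, 12}
A1: add {2, 8} — 2 (Runner) has 2→12; 8 (Runner) has 8→12.
A2: add {11} — 11 (Runner) has 11→8.
A3 = A2; e.g. 1 (Keeper) can still go to 3. Fixed point.
11 enters the attractor at level 2, so Runner can force the target in 2 moves from there.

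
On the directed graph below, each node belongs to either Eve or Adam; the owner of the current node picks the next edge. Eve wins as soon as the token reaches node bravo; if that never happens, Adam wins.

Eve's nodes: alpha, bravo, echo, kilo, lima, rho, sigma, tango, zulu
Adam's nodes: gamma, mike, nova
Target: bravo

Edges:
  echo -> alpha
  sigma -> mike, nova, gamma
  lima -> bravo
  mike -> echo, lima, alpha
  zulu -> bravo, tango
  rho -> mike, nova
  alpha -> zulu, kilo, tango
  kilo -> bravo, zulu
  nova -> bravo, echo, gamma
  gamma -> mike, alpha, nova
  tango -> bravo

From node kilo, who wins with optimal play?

A0 = {bravo}
A1: add {kilo, lima, tango, zulu} — lima (Eve) has lima→bravo; zulu (Eve) has zulu→bravo; kilo (Eve) has kilo→bravo; tango (Eve) has tango→bravo.
kilo ∈ A1, so Eve can force the target.

Eve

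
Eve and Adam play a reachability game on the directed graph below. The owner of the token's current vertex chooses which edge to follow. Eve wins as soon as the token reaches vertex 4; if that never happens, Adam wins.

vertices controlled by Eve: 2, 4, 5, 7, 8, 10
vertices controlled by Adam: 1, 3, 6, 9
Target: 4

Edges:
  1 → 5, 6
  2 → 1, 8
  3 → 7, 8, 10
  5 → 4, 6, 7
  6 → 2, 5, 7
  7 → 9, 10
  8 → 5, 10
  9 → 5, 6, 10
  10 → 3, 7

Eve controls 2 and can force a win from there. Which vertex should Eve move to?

8

A0 = {4}
A1: add {5} — 5 (Eve) has 5→4.
A2: add {8} — 8 (Eve) has 8→5.
A3: add {2} — 2 (Eve) has 2→8.
A4 = A3; e.g. 1 (Adam) can still go to 6. Fixed point.
From 2, successor 8 is in the attractor (rank 2); the other successor 1 is not.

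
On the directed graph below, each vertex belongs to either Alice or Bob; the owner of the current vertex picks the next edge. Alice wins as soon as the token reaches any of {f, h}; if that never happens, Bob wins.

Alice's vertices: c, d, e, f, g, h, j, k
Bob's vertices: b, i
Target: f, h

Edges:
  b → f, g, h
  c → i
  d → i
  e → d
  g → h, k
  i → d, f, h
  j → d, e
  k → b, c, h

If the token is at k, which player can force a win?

Alice

A0 = {f, h}
A1: add {g, k} — g (Alice) has g→h; k (Alice) has k→h.
k ∈ A1, so Alice can force the target.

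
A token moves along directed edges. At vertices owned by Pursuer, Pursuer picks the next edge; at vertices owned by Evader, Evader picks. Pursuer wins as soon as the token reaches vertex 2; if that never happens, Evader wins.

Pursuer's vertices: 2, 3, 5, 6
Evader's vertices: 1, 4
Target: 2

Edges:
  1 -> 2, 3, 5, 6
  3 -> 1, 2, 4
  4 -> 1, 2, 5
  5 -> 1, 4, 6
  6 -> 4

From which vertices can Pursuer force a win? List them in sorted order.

2, 3

A0 = {2}
A1: add {3} — 3 (Pursuer) has 3→2.
A2 = A1; e.g. 1 (Evader) can still go to 5. Fixed point.
Pursuer's winning region = {2, 3}.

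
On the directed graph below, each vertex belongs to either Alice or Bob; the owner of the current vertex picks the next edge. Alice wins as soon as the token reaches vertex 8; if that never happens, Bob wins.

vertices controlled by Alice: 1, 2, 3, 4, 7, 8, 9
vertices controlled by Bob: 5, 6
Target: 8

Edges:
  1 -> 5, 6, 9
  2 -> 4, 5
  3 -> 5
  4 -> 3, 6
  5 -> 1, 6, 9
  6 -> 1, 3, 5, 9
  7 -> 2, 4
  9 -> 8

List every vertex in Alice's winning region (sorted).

1, 8, 9

A0 = {8}
A1: add {9} — 9 (Alice) has 9→8.
A2: add {1} — 1 (Alice) has 1→9.
A3 = A2; e.g. 2 (Alice) has no edge into A2. Fixed point.
Alice's winning region = {1, 8, 9}.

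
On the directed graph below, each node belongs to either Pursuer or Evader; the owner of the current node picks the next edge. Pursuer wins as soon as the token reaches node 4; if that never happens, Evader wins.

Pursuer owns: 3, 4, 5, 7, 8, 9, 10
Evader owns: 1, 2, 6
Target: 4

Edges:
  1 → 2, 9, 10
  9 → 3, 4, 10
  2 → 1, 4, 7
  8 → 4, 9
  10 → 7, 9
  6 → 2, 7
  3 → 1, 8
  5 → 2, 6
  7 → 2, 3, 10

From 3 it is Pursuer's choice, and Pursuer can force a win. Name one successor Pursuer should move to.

8

A0 = {4}
A1: add {8, 9} — 8 (Pursuer) has 8→4; 9 (Pursuer) has 9→4.
A2: add {3, 10} — 3 (Pursuer) has 3→8; 10 (Pursuer) has 10→9.
A3: add {7} — 7 (Pursuer) has 7→3.
A4 = A3; e.g. 1 (Evader) can still go to 2. Fixed point.
From 3, successor 8 is in the attractor (rank 1); the other successor 1 is not.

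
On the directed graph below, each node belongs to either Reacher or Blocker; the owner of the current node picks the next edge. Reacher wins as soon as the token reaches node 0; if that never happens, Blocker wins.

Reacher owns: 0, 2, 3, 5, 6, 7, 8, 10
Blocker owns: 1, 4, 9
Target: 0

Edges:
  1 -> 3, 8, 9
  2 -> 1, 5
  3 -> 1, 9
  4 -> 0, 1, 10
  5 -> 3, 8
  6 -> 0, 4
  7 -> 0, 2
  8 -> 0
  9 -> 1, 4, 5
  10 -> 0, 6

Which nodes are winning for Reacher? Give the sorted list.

A0 = {0}
A1: add {6, 7, 8, 10} — 6 (Reacher) has 6→0; 7 (Reacher) has 7→0; 8 (Reacher) has 8→0; 10 (Reacher) has 10→0.
A2: add {5} — 5 (Reacher) has 5→8.
A3: add {2} — 2 (Reacher) has 2→5.
A4 = A3; e.g. 1 (Blocker) can still go to 3. Fixed point.
Reacher's winning region = {0, 2, 5, 6, 7, 8, 10}.

0, 2, 5, 6, 7, 8, 10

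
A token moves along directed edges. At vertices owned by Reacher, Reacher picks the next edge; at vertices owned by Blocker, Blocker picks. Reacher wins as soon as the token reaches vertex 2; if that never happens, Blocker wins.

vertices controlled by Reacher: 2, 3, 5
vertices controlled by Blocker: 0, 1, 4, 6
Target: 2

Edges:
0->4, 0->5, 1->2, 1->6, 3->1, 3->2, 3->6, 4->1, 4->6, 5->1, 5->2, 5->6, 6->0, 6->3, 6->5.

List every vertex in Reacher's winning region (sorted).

A0 = {2}
A1: add {3, 5} — 3 (Reacher) has 3→2; 5 (Reacher) has 5→2.
A2 = A1; e.g. 0 (Blocker) can still go to 4. Fixed point.
Reacher's winning region = {2, 3, 5}.

2, 3, 5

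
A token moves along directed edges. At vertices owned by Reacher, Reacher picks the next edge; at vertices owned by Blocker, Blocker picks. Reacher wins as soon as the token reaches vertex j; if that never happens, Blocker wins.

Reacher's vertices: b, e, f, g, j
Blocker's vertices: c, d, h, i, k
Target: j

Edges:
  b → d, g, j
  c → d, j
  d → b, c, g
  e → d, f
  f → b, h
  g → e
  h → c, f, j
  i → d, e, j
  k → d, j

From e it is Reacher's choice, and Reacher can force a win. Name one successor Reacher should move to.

f

A0 = {j}
A1: add {b} — b (Reacher) has b→j.
A2: add {f} — f (Reacher) has f→b.
A3: add {e} — e (Reacher) has e→f.
A4: add {g} — g (Reacher) has g→e.
A5 = A4; e.g. c (Blocker) can still go to d. Fixed point.
From e, successor f is in the attractor (rank 2); the other successor d is not.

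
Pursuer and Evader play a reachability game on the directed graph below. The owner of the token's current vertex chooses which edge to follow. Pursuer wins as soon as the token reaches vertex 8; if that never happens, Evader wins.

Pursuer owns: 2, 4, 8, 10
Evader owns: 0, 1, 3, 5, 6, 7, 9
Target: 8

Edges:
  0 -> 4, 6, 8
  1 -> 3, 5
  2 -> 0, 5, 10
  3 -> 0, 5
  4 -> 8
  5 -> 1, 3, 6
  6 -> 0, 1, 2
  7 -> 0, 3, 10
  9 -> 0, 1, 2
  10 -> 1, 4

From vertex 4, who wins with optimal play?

Pursuer

A0 = {8}
A1: add {4} — 4 (Pursuer) has 4→8.
4 ∈ A1, so Pursuer can force the target.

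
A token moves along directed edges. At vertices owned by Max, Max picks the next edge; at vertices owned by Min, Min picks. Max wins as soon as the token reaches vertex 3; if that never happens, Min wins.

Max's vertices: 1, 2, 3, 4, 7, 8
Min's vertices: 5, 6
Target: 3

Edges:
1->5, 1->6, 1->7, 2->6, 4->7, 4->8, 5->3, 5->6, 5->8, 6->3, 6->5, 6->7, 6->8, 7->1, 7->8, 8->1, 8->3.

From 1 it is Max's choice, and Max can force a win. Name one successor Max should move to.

A0 = {3}
A1: add {8} — 8 (Max) has 8→3.
A2: add {4, 7} — 4 (Max) has 4→8; 7 (Max) has 7→8.
A3: add {1} — 1 (Max) has 1→7.
A4 = A3; e.g. 2 (Max) has no edge into A3. Fixed point.
From 1, successor 7 is in the attractor (rank 2); the other successors 5, 6 are not.

7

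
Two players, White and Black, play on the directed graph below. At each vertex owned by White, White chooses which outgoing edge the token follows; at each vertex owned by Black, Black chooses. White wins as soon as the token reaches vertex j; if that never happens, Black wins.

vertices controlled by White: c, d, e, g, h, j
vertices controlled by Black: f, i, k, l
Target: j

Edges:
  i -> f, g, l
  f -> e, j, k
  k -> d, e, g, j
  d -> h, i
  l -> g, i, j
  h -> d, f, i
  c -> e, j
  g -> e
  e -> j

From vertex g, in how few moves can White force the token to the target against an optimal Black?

A0 = {j}
A1: add {c, e} — c (White) has c→j; e (White) has e→j.
A2: add {g} — g (White) has g→e.
A3 = A2; e.g. d (White) has no edge into A2. Fixed point.
g enters the attractor at level 2, so White can force the target in 2 moves from there.

2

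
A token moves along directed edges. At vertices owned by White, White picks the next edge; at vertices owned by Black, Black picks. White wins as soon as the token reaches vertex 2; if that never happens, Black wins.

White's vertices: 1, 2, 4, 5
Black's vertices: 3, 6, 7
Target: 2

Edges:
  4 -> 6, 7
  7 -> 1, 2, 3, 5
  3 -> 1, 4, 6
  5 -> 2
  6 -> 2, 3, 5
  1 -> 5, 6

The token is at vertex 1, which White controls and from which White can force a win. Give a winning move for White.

A0 = {2}
A1: add {5} — 5 (White) has 5→2.
A2: add {1} — 1 (White) has 1→5.
A3 = A2; e.g. 3 (Black) can still go to 4. Fixed point.
From 1, successor 5 is in the attractor (rank 1); the other successor 6 is not.

5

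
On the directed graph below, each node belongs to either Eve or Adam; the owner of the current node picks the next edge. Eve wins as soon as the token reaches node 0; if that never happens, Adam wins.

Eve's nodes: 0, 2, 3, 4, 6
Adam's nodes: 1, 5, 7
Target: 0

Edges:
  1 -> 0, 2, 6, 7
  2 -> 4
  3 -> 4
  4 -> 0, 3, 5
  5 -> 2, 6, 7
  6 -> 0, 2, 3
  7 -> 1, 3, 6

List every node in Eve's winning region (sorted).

0, 2, 3, 4, 6

A0 = {0}
A1: add {4, 6} — 4 (Eve) has 4→0; 6 (Eve) has 6→0.
A2: add {2, 3} — 2 (Eve) has 2→4; 3 (Eve) has 3→4.
A3 = A2; e.g. 1 (Adam) can still go to 7. Fixed point.
Eve's winning region = {0, 2, 3, 4, 6}.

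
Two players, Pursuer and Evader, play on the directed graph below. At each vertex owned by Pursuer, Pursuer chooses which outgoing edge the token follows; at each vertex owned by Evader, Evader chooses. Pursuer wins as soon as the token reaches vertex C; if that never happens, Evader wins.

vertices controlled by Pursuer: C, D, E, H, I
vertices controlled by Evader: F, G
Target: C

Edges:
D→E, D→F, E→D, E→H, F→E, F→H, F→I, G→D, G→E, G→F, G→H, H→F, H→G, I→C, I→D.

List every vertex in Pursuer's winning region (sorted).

A0 = {C}
A1: add {I} — I (Pursuer) has I→C.
A2 = A1; e.g. D (Pursuer) has no edge into A1. Fixed point.
Pursuer's winning region = {C, I}.

C, I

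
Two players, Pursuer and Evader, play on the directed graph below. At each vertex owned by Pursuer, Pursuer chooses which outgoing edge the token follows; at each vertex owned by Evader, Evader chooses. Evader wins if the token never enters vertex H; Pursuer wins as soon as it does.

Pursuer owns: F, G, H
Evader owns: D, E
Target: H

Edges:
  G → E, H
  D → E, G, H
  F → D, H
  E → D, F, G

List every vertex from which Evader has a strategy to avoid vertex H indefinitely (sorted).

A0 = {H}
A1: add {F, G} — F (Pursuer) has F→H; G (Pursuer) has G→H.
A2 = A1; e.g. D (Evader) can still go to E. Fixed point.
Pursuer's attractor = {F, G, H}; Evader avoids the target exactly from the complement.

D, E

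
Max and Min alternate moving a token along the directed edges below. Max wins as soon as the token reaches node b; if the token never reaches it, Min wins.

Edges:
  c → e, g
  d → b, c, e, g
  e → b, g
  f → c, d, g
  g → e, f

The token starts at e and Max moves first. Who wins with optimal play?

Max

Track states (vertex, player-to-move).
A0 = {(b,Max), (b,Min)}
A1: add {(d,Max), (e,Max)}.
(e,Max) ∈ A1 ⇒ Max forces the target.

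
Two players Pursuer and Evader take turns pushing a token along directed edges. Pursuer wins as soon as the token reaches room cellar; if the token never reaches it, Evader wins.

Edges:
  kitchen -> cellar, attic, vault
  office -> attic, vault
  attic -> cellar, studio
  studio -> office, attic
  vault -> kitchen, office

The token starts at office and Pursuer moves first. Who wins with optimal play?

Evader

Track states (vertex, player-to-move).
A0 = {(cellar,Pursuer), (cellar,Evader)}
A1: add {(kitchen,Pursuer), (attic,Pursuer)}.
A2 = A1; e.g. (kitchen,Evader) stays out. (office,Pursuer) never enters ⇒ Evader avoids the target.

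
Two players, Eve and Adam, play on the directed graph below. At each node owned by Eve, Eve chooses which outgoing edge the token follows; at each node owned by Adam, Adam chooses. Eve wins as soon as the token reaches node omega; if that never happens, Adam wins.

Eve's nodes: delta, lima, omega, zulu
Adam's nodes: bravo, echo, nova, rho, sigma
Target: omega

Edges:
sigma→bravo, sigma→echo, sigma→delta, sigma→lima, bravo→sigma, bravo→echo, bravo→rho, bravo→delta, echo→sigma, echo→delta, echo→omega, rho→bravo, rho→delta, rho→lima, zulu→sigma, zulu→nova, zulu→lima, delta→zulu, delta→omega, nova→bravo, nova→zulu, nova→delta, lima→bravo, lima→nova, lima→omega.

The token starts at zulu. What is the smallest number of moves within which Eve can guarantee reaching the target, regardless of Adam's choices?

A0 = {omega}
A1: add {delta, lima} — delta (Eve) has delta→omega; lima (Eve) has lima→omega.
A2: add {zulu} — zulu (Eve) has zulu→lima.
A3 = A2; e.g. sigma (Adam) can still go to bravo. Fixed point.
zulu enters the attractor at level 2, so Eve can force the target in 2 moves from there.

2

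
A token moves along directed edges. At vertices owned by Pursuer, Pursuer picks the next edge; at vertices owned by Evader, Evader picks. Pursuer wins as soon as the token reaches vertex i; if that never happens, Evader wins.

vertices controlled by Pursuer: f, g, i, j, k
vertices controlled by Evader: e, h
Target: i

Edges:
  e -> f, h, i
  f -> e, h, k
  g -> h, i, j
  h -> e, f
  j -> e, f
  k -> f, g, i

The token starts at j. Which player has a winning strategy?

A0 = {i}
A1: add {g, k} — g (Pursuer) has g→i; k (Pursuer) has k→i.
A2: add {f} — f (Pursuer) has f→k.
A3: add {j} — j (Pursuer) has j→f.
A4 = A3; e.g. e (Evader) can still go to h. Fixed point.
j ∈ A3, so Pursuer can force the target.

Pursuer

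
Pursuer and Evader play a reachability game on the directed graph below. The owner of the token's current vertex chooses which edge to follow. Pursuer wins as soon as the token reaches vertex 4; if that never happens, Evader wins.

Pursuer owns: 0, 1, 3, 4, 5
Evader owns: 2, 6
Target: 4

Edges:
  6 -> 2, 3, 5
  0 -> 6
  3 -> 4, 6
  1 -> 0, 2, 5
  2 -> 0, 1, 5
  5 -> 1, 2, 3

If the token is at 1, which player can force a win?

Pursuer

A0 = {4}
A1: add {3} — 3 (Pursuer) has 3→4.
A2: add {5} — 5 (Pursuer) has 5→3.
A3: add {1} — 1 (Pursuer) has 1→5.
A4 = A3; e.g. 0 (Pursuer) has no edge into A3. Fixed point.
1 ∈ A3, so Pursuer can force the target.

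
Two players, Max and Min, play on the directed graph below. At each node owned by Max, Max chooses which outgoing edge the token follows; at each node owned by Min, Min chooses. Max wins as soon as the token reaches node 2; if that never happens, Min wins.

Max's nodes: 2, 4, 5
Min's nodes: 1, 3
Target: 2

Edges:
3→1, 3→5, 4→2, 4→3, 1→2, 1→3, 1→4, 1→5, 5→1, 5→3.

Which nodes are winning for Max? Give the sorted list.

A0 = {2}
A1: add {4} — 4 (Max) has 4→2.
A2 = A1; e.g. 1 (Min) can still go to 3. Fixed point.
Max's winning region = {2, 4}.

2, 4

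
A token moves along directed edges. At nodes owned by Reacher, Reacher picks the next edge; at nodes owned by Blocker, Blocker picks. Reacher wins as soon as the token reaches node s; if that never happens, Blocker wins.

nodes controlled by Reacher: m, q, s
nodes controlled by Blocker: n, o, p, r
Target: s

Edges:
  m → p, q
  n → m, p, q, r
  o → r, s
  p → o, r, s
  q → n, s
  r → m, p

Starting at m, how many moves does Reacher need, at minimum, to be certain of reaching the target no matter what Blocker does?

2

A0 = {s}
A1: add {q} — q (Reacher) has q→s.
A2: add {m} — m (Reacher) has m→q.
A3 = A2; e.g. n (Blocker) can still go to p. Fixed point.
m enters the attractor at level 2, so Reacher can force the target in 2 moves from there.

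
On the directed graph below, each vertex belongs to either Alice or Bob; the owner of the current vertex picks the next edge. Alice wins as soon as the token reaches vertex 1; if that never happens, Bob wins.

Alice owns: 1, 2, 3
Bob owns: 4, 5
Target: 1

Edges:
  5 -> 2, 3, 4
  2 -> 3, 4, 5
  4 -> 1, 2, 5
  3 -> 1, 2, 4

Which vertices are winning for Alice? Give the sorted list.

A0 = {1}
A1: add {3} — 3 (Alice) has 3→1.
A2: add {2} — 2 (Alice) has 2→3.
A3 = A2; e.g. 4 (Bob) can still go to 5. Fixed point.
Alice's winning region = {1, 2, 3}.

1, 2, 3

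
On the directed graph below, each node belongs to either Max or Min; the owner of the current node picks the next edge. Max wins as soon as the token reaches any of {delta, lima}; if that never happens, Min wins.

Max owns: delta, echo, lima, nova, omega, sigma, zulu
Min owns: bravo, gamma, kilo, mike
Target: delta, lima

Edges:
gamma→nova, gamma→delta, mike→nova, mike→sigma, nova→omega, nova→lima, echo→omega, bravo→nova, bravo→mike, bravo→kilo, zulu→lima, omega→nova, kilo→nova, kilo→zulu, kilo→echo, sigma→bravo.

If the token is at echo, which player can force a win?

Max

A0 = {delta, lima}
A1: add {nova, zulu} — nova (Max) has nova→lima; zulu (Max) has zulu→lima.
A2: add {gamma, omega} — omega (Max) has omega→nova; gamma (Min): all of {nova, delta} already in.
A3: add {echo} — echo (Max) has echo→omega.
echo ∈ A3, so Max can force the target.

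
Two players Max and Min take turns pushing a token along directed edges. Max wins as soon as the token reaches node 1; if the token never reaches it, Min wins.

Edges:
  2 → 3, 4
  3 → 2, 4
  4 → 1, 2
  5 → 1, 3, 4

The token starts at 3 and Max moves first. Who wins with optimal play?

Track states (vertex, player-to-move).
A0 = {(1,Max), (1,Min)}
A1: add {(4,Max), (5,Max)}.
A2 = A1; e.g. (2,Max) stays out. (3,Max) never enters ⇒ Min avoids the target.

Min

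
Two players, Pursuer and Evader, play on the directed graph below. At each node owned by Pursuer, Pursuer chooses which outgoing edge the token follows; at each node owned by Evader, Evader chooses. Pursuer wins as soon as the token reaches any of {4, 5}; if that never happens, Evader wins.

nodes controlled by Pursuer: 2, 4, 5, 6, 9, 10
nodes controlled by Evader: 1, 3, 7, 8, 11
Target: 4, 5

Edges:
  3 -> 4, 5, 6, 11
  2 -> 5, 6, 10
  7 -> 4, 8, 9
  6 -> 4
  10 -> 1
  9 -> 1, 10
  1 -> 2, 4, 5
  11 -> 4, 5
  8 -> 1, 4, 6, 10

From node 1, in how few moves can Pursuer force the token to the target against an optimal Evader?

A0 = {4, 5}
A1: add {2, 6, 11} — 2 (Pursuer) has 2→5; 6 (Pursuer) has 6→4; 11 (Evader): all of {4, 5} already in.
A2: add {1, 3} — 1 (Evader): all of {2, 4, 5} already in; 3 (Evader): all of {4, 5, 6, 11} already in.
1 enters the attractor at level 2, so Pursuer can force the target in 2 moves from there.

2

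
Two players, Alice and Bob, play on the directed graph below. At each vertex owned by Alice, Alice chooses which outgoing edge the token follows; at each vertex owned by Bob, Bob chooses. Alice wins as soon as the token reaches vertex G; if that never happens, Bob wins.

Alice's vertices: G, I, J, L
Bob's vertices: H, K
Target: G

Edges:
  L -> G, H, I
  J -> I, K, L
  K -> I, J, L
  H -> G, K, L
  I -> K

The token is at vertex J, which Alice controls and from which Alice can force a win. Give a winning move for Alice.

A0 = {G}
A1: add {L} — L (Alice) has L→G.
A2: add {J} — J (Alice) has J→L.
A3 = A2; e.g. H (Bob) can still go to K. Fixed point.
From J, successor L is in the attractor (rank 1); the other successors I, K are not.

L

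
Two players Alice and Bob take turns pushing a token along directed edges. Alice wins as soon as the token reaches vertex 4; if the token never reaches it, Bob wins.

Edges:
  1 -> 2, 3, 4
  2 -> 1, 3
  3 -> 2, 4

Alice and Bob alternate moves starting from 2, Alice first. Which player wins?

Track states (vertex, player-to-move).
A0 = {(4,Alice), (4,Bob)}
A1: add {(1,Alice), (3,Alice)}.
A2: add {(2,Bob)}.
A3 = A2; e.g. (1,Bob) stays out. (2,Alice) never enters ⇒ Bob avoids the target.

Bob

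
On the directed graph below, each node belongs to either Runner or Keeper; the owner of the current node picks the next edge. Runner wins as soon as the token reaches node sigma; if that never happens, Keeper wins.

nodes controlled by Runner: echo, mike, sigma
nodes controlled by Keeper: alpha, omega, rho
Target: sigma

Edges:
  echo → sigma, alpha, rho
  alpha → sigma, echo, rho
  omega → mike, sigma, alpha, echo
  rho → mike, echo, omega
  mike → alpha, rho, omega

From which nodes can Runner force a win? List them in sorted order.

A0 = {sigma}
A1: add {echo} — echo (Runner) has echo→sigma.
A2 = A1; e.g. mike (Runner) has no edge into A1. Fixed point.
Runner's winning region = {echo, sigma}.

echo, sigma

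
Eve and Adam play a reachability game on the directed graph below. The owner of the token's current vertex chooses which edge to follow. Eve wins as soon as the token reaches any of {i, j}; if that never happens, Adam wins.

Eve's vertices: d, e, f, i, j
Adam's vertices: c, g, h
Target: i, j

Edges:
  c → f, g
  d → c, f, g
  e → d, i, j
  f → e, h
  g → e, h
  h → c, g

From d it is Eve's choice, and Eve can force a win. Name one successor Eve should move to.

A0 = {i, j}
A1: add {e} — e (Eve) has e→i.
A2: add {f} — f (Eve) has f→e.
A3: add {d} — d (Eve) has d→f.
A4 = A3; e.g. c (Adam) can still go to g. Fixed point.
From d, successor f is in the attractor (rank 2); the other successors c, g are not.

f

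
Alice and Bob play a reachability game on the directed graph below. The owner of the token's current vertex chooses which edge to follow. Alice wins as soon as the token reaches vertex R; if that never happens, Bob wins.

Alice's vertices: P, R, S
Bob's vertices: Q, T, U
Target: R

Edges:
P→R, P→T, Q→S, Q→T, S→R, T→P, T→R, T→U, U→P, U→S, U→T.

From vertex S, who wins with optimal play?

Alice

A0 = {R}
A1: add {P, S} — P (Alice) has P→R; S (Alice) has S→R.
A2 = A1; e.g. Q (Bob) can still go to T. Fixed point.
S ∈ A1, so Alice can force the target.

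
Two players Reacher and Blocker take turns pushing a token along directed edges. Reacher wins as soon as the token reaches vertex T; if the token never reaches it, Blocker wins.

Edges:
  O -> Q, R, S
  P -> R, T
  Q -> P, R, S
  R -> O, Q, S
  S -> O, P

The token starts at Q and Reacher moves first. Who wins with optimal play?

Track states (vertex, player-to-move).
A0 = {(T,Reacher), (T,Blocker)}
A1: add {(P,Reacher)}.
A2 = A1; e.g. (O,Reacher) stays out. (Q,Reacher) never enters ⇒ Blocker avoids the target.

Blocker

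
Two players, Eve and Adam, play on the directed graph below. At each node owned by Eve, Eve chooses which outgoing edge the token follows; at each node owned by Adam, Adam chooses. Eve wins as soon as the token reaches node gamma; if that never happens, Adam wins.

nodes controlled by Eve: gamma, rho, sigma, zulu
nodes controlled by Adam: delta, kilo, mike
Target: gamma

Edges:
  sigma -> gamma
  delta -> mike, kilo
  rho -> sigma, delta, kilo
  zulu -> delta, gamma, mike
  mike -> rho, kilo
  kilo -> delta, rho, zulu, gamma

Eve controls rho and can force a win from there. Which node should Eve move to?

A0 = {gamma}
A1: add {sigma, zulu} — sigma (Eve) has sigma→gamma; zulu (Eve) has zulu→gamma.
A2: add {rho} — rho (Eve) has rho→sigma.
A3 = A2; e.g. delta (Adam) can still go to mike. Fixed point.
From rho, successor sigma is in the attractor (rank 1); the other successors delta, kilo are not.

sigma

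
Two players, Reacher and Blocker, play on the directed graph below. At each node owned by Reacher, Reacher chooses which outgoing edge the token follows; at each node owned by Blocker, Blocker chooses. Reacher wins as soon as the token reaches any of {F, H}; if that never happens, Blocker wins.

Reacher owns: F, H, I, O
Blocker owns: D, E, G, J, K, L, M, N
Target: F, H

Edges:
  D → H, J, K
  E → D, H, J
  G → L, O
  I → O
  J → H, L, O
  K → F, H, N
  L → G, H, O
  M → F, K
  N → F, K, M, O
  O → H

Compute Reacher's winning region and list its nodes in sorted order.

F, H, I, O

A0 = {F, H}
A1: add {O} — O (Reacher) has O→H.
A2: add {I} — I (Reacher) has I→O.
A3 = A2; e.g. D (Blocker) can still go to J. Fixed point.
Reacher's winning region = {F, H, I, O}.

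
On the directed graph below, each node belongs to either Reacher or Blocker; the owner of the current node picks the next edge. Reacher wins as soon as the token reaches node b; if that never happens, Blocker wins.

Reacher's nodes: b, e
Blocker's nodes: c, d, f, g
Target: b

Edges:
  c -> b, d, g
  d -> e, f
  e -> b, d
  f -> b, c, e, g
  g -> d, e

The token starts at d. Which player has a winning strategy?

Blocker

A0 = {b}
A1: add {e} — e (Reacher) has e→b.
A2 = A1; e.g. c (Blocker) can still go to d. Fixed point.
d never enters the attractor, so Blocker can avoid the target forever.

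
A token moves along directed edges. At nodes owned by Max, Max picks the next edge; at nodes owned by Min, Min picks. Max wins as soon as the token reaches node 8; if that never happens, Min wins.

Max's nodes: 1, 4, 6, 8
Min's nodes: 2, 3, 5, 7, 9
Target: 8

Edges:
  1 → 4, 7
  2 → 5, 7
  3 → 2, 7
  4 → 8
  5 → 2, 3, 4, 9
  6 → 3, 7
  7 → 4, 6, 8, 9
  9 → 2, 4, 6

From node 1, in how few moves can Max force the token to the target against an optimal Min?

A0 = {8}
A1: add {4} — 4 (Max) has 4→8.
A2: add {1} — 1 (Max) has 1→4.
A3 = A2; e.g. 2 (Min) can still go to 5. Fixed point.
1 enters the attractor at level 2, so Max can force the target in 2 moves from there.

2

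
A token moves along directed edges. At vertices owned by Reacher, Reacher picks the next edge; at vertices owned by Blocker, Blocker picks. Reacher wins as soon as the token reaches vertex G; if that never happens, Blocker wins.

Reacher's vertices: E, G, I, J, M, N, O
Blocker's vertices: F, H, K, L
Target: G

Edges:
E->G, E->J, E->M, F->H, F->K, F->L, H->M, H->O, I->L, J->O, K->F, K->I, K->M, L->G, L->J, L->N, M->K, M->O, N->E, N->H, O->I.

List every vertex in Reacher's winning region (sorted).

E, G, N

A0 = {G}
A1: add {E} — E (Reacher) has E→G.
A2: add {N} — N (Reacher) has N→E.
A3 = A2; e.g. F (Blocker) can still go to H. Fixed point.
Reacher's winning region = {E, G, N}.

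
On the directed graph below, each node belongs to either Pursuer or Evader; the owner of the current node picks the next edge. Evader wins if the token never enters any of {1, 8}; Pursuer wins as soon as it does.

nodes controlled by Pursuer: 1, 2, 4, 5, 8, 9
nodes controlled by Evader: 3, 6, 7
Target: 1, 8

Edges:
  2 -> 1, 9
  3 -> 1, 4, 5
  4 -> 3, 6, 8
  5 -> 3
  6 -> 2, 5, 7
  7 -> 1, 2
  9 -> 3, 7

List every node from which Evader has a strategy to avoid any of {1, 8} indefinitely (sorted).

A0 = {1, 8}
A1: add {2, 4} — 2 (Pursuer) has 2→1; 4 (Pursuer) has 4→8.
A2: add {7} — 7 (Evader): all of {1, 2} already in.
A3: add {9} — 9 (Pursuer) has 9→7.
A4 = A3; e.g. 3 (Evader) can still go to 5. Fixed point.
Pursuer's attractor = {1, 2, 4, 7, 8, 9}; Evader avoids the target exactly from the complement.

3, 5, 6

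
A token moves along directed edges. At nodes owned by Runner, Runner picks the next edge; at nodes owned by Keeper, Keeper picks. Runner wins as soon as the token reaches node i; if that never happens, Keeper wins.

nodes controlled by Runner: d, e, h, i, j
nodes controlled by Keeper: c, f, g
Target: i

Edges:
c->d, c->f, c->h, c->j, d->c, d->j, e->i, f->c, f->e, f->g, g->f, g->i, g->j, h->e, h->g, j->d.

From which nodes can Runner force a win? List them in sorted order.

e, h, i

A0 = {i}
A1: add {e} — e (Runner) has e→i.
A2: add {h} — h (Runner) has h→e.
A3 = A2; e.g. c (Keeper) can still go to d. Fixed point.
Runner's winning region = {e, h, i}.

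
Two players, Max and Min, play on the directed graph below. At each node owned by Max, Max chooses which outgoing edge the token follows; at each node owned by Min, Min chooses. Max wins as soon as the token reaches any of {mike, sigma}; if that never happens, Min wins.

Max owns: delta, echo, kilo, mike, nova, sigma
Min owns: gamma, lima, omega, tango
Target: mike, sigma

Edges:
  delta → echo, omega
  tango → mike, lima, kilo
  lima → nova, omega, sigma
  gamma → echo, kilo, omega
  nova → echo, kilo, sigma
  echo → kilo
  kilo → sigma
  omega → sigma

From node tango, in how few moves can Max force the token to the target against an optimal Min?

3

A0 = {mike, sigma}
A1: add {kilo, nova, omega} — nova (Max) has nova→sigma; kilo (Max) has kilo→sigma; omega (Min): all of {sigma} already in.
A2: add {delta, echo, lima} — delta (Max) has delta→omega; lima (Min): all of {nova, omega, sigma} already in; echo (Max) has echo→kilo.
A3: add {gamma, tango} — tango (Min): all of {mike, lima, kilo} already in; gamma (Min): all of {echo, kilo, omega} already in.
A3 = all vertices. Fixed point.
tango enters the attractor at level 3, so Max can force the target in 3 moves from there.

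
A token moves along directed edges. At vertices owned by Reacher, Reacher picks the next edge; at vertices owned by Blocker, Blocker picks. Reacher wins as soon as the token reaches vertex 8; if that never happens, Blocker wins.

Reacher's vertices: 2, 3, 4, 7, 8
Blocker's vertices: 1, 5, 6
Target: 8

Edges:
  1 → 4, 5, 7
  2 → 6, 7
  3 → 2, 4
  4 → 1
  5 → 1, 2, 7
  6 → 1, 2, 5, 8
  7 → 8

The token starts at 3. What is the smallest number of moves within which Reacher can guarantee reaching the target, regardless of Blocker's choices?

3

A0 = {8}
A1: add {7} — 7 (Reacher) has 7→8.
A2: add {2} — 2 (Reacher) has 2→7.
A3: add {3} — 3 (Reacher) has 3→2.
A4 = A3; e.g. 1 (Blocker) can still go to 4. Fixed point.
3 enters the attractor at level 3, so Reacher can force the target in 3 moves from there.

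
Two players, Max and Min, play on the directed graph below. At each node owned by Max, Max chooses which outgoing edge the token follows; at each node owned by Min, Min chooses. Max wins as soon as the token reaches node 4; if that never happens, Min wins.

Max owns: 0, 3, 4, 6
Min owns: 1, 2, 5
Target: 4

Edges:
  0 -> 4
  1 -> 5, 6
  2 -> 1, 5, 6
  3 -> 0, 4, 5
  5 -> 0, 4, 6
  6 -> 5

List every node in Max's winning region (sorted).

A0 = {4}
A1: add {0, 3} — 0 (Max) has 0→4; 3 (Max) has 3→4.
A2 = A1; e.g. 1 (Min) can still go to 5. Fixed point.
Max's winning region = {0, 3, 4}.

0, 3, 4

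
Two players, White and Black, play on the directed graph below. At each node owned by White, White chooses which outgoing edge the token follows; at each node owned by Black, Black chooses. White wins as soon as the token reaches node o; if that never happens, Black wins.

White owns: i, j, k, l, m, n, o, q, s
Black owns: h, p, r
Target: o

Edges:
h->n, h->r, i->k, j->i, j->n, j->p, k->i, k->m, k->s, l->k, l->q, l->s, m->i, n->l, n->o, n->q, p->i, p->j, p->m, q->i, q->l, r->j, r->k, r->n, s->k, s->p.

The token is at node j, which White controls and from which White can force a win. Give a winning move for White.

A0 = {o}
A1: add {n} — n (White) has n→o.
A2: add {j} — j (White) has j→n.
A3 = A2; e.g. h (Black) can still go to r. Fixed point.
From j, successor n is in the attractor (rank 1); the other successors i, p are not.

n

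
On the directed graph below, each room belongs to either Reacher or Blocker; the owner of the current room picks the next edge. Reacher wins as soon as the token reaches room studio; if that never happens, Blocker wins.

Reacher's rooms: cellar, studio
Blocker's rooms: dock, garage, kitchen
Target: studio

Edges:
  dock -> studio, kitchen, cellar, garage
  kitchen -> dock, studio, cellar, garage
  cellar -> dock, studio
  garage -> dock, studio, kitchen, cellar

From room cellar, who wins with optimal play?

Reacher

A0 = {studio}
A1: add {cellar} — cellar (Reacher) has cellar→studio.
A2 = A1; e.g. dock (Blocker) can still go to kitchen. Fixed point.
cellar ∈ A1, so Reacher can force the target.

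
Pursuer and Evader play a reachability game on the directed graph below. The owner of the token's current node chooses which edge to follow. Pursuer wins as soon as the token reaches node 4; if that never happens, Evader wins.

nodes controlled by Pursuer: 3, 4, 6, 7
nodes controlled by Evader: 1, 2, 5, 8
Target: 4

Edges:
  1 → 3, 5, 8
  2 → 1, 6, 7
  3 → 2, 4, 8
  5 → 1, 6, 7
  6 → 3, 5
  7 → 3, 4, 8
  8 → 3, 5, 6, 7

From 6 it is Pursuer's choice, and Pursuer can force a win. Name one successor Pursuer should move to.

3

A0 = {4}
A1: add {3, 7} — 3 (Pursuer) has 3→4; 7 (Pursuer) has 7→4.
A2: add {6} — 6 (Pursuer) has 6→3.
A3 = A2; e.g. 1 (Evader) can still go to 5. Fixed point.
From 6, successor 3 is in the attractor (rank 1); the other successor 5 is not.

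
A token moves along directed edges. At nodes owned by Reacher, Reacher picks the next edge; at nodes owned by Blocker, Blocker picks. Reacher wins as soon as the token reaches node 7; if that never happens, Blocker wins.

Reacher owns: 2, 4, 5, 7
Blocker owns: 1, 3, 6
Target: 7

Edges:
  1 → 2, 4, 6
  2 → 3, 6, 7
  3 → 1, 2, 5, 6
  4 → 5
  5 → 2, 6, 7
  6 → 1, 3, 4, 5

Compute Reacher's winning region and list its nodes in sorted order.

2, 4, 5, 7

A0 = {7}
A1: add {2, 5} — 2 (Reacher) has 2→7; 5 (Reacher) has 5→7.
A2: add {4} — 4 (Reacher) has 4→5.
A3 = A2; e.g. 1 (Blocker) can still go to 6. Fixed point.
Reacher's winning region = {2, 4, 5, 7}.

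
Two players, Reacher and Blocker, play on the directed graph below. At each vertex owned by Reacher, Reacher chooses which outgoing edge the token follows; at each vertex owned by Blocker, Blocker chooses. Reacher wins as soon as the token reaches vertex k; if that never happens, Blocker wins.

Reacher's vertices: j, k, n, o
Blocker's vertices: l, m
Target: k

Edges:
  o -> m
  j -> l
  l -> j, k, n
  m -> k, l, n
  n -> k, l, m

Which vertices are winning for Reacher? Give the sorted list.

k, n

A0 = {k}
A1: add {n} — n (Reacher) has n→k.
A2 = A1; e.g. j (Reacher) has no edge into A1. Fixed point.
Reacher's winning region = {k, n}.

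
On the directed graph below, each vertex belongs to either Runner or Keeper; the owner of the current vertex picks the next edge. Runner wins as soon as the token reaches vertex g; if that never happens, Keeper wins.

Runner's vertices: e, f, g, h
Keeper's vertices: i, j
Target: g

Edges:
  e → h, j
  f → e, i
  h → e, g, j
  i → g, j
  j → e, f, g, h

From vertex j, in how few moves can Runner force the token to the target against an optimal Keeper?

A0 = {g}
A1: add {h} — h (Runner) has h→g.
A2: add {e} — e (Runner) has e→h.
A3: add {f} — f (Runner) has f→e.
A4: add {j} — j (Keeper): all of {e, f, g, h} already in.
j enters the attractor at level 4, so Runner can force the target in 4 moves from there.

4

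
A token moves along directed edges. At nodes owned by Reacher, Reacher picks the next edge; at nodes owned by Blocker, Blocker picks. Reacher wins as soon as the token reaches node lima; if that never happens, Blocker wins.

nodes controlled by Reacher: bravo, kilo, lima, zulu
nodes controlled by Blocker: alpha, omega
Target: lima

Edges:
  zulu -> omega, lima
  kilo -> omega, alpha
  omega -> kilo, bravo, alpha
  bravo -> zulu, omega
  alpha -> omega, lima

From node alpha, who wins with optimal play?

A0 = {lima}
A1: add {zulu} — zulu (Reacher) has zulu→lima.
A2: add {bravo} — bravo (Reacher) has bravo→zulu.
A3 = A2; e.g. kilo (Reacher) has no edge into A2. Fixed point.
alpha never enters the attractor, so Blocker can avoid the target forever.

Blocker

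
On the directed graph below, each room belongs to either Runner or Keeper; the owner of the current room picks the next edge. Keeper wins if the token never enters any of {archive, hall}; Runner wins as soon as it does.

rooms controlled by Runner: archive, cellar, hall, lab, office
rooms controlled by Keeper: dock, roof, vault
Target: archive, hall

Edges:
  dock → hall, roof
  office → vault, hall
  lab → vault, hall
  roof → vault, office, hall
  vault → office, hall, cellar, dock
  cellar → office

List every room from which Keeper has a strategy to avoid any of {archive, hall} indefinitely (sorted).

dock, roof, vault

A0 = {archive, hall}
A1: add {lab, office} — office (Runner) has office→hall; lab (Runner) has lab→hall.
A2: add {cellar} — cellar (Runner) has cellar→office.
A3 = A2; e.g. vault (Keeper) can still go to dock. Fixed point.
Runner's attractor = {archive, cellar, hall, lab, office}; Keeper avoids the target exactly from the complement.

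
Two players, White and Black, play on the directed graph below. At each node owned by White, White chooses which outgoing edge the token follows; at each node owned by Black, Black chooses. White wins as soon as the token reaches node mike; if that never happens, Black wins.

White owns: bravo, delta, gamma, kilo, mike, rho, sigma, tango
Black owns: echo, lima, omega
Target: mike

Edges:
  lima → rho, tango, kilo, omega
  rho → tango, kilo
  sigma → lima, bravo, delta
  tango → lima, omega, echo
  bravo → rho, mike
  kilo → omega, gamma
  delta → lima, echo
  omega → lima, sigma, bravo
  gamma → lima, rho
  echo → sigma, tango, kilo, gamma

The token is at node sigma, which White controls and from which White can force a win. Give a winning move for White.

A0 = {mike}
A1: add {bravo} — bravo (White) has bravo→mike.
A2: add {sigma} — sigma (White) has sigma→bravo.
A3 = A2; e.g. lima (Black) can still go to rho. Fixed point.
From sigma, successor bravo is in the attractor (rank 1); the other successors delta, lima are not.

bravo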